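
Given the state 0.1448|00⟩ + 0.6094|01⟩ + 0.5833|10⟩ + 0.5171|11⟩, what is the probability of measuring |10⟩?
0.3402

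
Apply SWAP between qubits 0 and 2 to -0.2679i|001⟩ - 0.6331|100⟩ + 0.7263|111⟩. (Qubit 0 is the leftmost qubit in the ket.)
-0.6331|001⟩ - 0.2679i|100⟩ + 0.7263|111⟩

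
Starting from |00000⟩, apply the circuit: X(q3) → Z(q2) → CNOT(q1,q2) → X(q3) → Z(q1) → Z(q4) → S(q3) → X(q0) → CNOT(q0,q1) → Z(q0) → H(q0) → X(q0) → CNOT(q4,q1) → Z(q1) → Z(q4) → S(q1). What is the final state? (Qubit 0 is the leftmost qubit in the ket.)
-(1/√2)i|01000⟩ + (1/√2)i|11000⟩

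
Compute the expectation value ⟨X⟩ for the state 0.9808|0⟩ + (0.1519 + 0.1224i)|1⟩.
0.298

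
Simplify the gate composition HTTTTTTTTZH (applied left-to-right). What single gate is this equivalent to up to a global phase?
X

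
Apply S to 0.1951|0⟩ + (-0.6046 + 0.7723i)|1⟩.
0.1951|0⟩ + (-0.7723 - 0.6046i)|1⟩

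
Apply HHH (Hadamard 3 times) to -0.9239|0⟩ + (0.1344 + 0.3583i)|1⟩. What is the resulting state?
(-0.5583 + 0.2534i)|0⟩ + (-0.7483 - 0.2534i)|1⟩

H² = I, so H^3 = H: a single Hadamard. With (a, b) = (-0.9239, (0.1344 + 0.3583i)), H gives ((a + b)/√2, (a − b)/√2) = ((-0.5583 + 0.2534i), (-0.7483 - 0.2534i)).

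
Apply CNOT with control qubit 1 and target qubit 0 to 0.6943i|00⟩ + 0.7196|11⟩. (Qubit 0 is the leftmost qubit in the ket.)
0.6943i|00⟩ + 0.7196|01⟩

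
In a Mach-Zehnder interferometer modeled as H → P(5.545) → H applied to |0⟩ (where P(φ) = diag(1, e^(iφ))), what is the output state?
(0.8698 - 0.3365i)|0⟩ + (0.1302 + 0.3365i)|1⟩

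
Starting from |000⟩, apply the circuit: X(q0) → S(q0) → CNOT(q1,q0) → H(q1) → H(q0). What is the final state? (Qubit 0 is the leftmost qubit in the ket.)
(1/2)i|000⟩ + (1/2)i|010⟩ - (1/2)i|100⟩ - (1/2)i|110⟩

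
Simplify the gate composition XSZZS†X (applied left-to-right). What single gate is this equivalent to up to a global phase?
I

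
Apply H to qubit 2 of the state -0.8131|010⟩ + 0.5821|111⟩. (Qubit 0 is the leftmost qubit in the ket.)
-0.5749|010⟩ - 0.5749|011⟩ + 0.4116|110⟩ - 0.4116|111⟩

H on qubit 2 mixes each pair of kets that differ only in qubit 2: amplitudes (a, b) of (|…0…⟩, |…1…⟩) become ((a + b)/√2, (a − b)/√2). Kets absent from the input have amplitude 0.
(|010⟩, |011⟩): (a, b) = (-0.8131, 0) → (-0.5749, -0.5749)
(|110⟩, |111⟩): (a, b) = (0, 0.5821) → (0.4116, -0.4116)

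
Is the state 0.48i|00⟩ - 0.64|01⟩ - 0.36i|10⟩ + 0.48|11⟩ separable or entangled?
Separable

Writing the state as a|00⟩ + b|01⟩ + c|10⟩ + d|11⟩, it is a product state iff ad − bc = 0.
Here (a, b, c, d) = (0.48i, -0.64, -0.36i, 0.48): ad − bc = (0.48i)(0.48) − (-0.64)(-0.36i) = 0, so the state is separable.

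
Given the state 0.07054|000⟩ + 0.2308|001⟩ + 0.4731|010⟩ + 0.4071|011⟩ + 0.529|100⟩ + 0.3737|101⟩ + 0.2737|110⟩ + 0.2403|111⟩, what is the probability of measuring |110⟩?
0.07491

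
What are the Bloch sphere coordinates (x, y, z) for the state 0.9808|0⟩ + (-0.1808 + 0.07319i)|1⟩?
(-0.3547, 0.1436, 0.9239)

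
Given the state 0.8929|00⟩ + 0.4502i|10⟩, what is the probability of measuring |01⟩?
0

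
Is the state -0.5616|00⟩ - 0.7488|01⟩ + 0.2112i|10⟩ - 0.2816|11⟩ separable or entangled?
Entangled

Writing the state as a|00⟩ + b|01⟩ + c|10⟩ + d|11⟩, it is a product state iff ad − bc = 0.
Here (a, b, c, d) = (-0.5616, -0.7488, 0.2112i, -0.2816): ad − bc = (-0.5616)(-0.2816) − (-0.7488)(0.2112i) = (0.1581 + 0.1581i) ≠ 0, so the state is entangled.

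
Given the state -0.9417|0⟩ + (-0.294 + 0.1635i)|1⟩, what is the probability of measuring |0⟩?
0.8868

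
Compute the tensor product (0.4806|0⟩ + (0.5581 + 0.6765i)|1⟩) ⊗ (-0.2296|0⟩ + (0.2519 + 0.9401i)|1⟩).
-0.1103|00⟩ + (0.1211 + 0.4518i)|01⟩ + (-0.1281 - 0.1553i)|10⟩ + (-0.4954 + 0.6951i)|11⟩

amp(|b₁b₂…⟩) = product of the factor amplitudes for bits b₁, b₂, …; only kets whose every factor amplitude is nonzero survive.
|00⟩: (0.4806)(-0.2296) = -0.1103
|01⟩: (0.4806)(0.2519 + 0.9401i) = (0.1211 + 0.4518i)
|10⟩: (0.5581 + 0.6765i)(-0.2296) = (-0.1281 - 0.1553i)
|11⟩: (0.5581 + 0.6765i)(0.2519 + 0.9401i) = (-0.4954 + 0.6951i)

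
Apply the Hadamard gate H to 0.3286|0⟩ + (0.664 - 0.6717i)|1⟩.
(0.7019 - 0.475i)|0⟩ + (-0.2372 + 0.475i)|1⟩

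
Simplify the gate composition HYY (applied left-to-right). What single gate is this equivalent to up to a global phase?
H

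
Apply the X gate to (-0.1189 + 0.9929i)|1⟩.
(-0.1189 + 0.9929i)|0⟩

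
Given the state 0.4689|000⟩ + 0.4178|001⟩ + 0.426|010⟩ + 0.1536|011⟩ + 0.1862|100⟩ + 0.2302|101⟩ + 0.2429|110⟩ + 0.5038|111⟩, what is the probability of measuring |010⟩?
0.1815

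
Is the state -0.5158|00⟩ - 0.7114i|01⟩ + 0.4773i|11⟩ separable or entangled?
Entangled

Writing the state as a|00⟩ + b|01⟩ + c|10⟩ + d|11⟩, it is a product state iff ad − bc = 0.
Here (a, b, c, d) = (-0.5158, -0.7114i, 0, 0.4773i): ad − bc = (-0.5158)(0.4773i) − (-0.7114i)(0) = -0.2462i ≠ 0, so the state is entangled.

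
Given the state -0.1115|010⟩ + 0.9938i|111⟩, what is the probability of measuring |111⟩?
0.9876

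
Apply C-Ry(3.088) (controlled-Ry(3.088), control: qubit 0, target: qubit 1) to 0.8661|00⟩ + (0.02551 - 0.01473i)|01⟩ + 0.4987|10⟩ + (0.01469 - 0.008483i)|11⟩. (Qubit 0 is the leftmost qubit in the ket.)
0.8661|00⟩ + (0.02551 - 0.01473i)|01⟩ + (-0.001323 + 0.00848i)|10⟩ + (0.4989 - 0.0002273i)|11⟩

C-Ry(3.088) leaves the control-|0⟩ kets |00⟩, |01⟩ unchanged and applies Ry(3.088) to qubit 1 on the control-|1⟩ pair (|10⟩, |11⟩).
Ry(3.088) = [[cos(θ/2), −sin(θ/2)], [sin(θ/2), cos(θ/2)]]; θ = 3.088, cos(θ/2) ≈ 0.0267931, sin(θ/2) ≈ 0.999641.
With a = amp(|10⟩) = 0.4987 and b = amp(|11⟩) = (0.01469 - 0.008483i):
new amp(|10⟩) = (0.0267931)·a + (-0.999641)·b = (-0.001323 + 0.00848i)
new amp(|11⟩) = (0.999641)·a + (0.0267931)·b = (0.4989 - 0.0002273i)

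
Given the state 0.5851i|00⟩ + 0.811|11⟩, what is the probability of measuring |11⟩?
0.6577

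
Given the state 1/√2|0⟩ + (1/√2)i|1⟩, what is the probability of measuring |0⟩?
1/2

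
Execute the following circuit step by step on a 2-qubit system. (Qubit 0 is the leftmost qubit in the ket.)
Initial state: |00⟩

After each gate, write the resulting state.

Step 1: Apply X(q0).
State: |10⟩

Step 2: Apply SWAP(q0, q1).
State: |01⟩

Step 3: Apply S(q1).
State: i|01⟩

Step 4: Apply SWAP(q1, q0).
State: i|10⟩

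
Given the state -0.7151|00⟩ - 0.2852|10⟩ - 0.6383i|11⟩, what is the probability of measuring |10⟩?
0.08134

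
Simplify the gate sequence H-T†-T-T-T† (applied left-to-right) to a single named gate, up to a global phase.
H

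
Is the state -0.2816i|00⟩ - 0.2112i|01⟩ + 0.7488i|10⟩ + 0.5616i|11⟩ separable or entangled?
Separable

Writing the state as a|00⟩ + b|01⟩ + c|10⟩ + d|11⟩, it is a product state iff ad − bc = 0.
Here (a, b, c, d) = (-0.2816i, -0.2112i, 0.7488i, 0.5616i): ad − bc = (-0.2816i)(0.5616i) − (-0.2112i)(0.7488i) = 0, so the state is separable.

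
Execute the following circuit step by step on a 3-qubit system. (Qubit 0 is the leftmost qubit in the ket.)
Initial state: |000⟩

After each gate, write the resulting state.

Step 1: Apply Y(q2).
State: i|001⟩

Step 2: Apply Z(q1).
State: i|001⟩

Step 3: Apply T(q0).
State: i|001⟩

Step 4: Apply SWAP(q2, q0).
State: i|100⟩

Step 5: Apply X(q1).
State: i|110⟩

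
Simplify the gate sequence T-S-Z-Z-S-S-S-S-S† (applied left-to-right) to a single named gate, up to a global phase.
T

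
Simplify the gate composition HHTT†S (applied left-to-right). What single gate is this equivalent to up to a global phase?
S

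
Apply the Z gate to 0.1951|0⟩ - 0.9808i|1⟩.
0.1951|0⟩ + 0.9808i|1⟩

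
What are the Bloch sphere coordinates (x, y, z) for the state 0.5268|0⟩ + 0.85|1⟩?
(0.8956, 0, -0.445)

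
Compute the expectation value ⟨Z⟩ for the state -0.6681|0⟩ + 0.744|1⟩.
-0.1072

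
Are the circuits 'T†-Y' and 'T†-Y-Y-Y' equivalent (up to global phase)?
Yes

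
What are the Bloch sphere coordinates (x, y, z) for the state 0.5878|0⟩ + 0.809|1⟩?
(0.9511, 0, -0.309)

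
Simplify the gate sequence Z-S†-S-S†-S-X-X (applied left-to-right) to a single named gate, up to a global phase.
Z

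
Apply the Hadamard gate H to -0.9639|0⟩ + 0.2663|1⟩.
-0.4933|0⟩ - 0.8699|1⟩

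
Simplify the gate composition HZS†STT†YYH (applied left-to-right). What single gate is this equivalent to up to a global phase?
X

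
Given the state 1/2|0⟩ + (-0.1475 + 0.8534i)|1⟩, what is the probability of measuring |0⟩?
1/4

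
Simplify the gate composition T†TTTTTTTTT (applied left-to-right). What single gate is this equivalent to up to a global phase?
I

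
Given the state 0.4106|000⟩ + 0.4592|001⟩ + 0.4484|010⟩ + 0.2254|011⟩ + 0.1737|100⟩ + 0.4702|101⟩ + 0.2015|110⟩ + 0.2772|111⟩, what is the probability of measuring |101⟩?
0.2211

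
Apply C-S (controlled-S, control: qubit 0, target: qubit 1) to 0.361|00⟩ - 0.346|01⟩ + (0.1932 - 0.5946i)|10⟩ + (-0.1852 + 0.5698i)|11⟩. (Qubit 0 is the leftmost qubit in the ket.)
0.361|00⟩ - 0.346|01⟩ + (0.1932 - 0.5946i)|10⟩ + (-0.5698 - 0.1852i)|11⟩

C-S leaves the control-|0⟩ kets |00⟩, |01⟩ unchanged and applies S to qubit 1 on the control-|1⟩ pair (|10⟩, |11⟩).
S = [[1, 0], [0, i]].
With a = amp(|10⟩) = (0.1932 - 0.5946i) and b = amp(|11⟩) = (-0.1852 + 0.5698i):
new amp(|10⟩) = (1)·a = (0.1932 - 0.5946i)
new amp(|11⟩) = (i)·b = (-0.5698 - 0.1852i)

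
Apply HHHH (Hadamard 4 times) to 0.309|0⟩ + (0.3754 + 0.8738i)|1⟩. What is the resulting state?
0.309|0⟩ + (0.3754 + 0.8738i)|1⟩

H² = I, so an even number of Hadamards cancels: H^4 = I and the state is unchanged.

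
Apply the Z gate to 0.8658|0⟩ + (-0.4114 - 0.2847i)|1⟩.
0.8658|0⟩ + (0.4114 + 0.2847i)|1⟩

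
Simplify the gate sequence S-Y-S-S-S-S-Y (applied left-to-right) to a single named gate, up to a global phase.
S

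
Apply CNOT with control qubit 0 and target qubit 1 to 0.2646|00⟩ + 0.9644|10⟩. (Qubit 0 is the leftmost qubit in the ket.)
0.2646|00⟩ + 0.9644|11⟩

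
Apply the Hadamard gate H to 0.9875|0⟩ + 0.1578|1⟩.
0.8098|0⟩ + 0.5867|1⟩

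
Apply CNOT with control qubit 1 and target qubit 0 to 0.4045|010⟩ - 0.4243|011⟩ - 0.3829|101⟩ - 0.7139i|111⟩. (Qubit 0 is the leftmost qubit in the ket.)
-0.7139i|011⟩ - 0.3829|101⟩ + 0.4045|110⟩ - 0.4243|111⟩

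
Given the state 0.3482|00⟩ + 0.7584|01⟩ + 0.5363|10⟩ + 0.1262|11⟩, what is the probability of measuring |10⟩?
0.2876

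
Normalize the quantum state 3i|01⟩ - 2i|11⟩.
0.8321i|01⟩ - 0.5547i|11⟩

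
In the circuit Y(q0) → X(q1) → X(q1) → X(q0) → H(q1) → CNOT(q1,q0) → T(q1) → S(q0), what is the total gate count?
8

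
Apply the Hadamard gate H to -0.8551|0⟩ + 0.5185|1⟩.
-0.238|0⟩ - 0.9713|1⟩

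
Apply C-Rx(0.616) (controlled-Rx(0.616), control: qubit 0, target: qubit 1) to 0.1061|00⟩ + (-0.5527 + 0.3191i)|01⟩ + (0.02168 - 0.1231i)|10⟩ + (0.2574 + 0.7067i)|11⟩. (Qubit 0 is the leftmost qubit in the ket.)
0.1061|00⟩ + (-0.5527 + 0.3191i)|01⟩ + (0.2349 - 0.1953i)|10⟩ + (0.208 + 0.6669i)|11⟩

C-Rx(0.616) leaves the control-|0⟩ kets |00⟩, |01⟩ unchanged and applies Rx(0.616) to qubit 1 on the control-|1⟩ pair (|10⟩, |11⟩).
Rx(0.616) = [[cos(θ/2), −i·sin(θ/2)], [−i·sin(θ/2), cos(θ/2)]]; θ = 0.616, cos(θ/2) ≈ 0.952942, sin(θ/2) ≈ 0.303153.
With a = amp(|10⟩) = (0.02168 - 0.1231i) and b = amp(|11⟩) = (0.2574 + 0.7067i):
new amp(|10⟩) = (0.952942)·a + (-0.303153i)·b = (0.2349 - 0.1953i)
new amp(|11⟩) = (-0.303153i)·a + (0.952942)·b = (0.208 + 0.6669i)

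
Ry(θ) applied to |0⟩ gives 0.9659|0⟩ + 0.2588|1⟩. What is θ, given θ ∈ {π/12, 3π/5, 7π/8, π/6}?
π/6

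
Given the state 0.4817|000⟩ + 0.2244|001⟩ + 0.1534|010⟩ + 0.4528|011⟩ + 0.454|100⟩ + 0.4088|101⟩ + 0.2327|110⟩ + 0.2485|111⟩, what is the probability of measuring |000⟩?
0.232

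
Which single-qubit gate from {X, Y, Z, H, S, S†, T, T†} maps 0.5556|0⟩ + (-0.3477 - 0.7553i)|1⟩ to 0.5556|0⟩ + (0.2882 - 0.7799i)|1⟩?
T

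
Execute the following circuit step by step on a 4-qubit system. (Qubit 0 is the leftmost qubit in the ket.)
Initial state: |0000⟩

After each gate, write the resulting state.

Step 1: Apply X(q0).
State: |1000⟩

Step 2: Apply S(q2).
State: |1000⟩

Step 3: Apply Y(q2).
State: i|1010⟩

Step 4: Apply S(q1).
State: i|1010⟩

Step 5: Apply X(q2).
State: i|1000⟩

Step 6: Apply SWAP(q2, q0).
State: i|0010⟩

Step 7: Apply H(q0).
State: (1/√2)i|0010⟩ + (1/√2)i|1010⟩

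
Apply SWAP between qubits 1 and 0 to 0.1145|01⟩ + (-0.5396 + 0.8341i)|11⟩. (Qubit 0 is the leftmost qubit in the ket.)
0.1145|10⟩ + (-0.5396 + 0.8341i)|11⟩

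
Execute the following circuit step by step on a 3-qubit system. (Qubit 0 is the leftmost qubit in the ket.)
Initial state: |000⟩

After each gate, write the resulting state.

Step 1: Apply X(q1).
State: |010⟩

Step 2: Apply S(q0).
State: |010⟩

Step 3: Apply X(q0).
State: |110⟩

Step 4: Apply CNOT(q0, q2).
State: |111⟩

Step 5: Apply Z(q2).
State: -|111⟩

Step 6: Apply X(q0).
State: -|011⟩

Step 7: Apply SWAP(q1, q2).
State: -|011⟩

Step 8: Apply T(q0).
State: -|011⟩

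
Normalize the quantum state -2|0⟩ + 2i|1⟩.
-1/√2|0⟩ + (1/√2)i|1⟩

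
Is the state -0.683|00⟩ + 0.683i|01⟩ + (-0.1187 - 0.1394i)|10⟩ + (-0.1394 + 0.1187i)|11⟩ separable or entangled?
Separable

Writing the state as a|00⟩ + b|01⟩ + c|10⟩ + d|11⟩, it is a product state iff ad − bc = 0.
Here (a, b, c, d) = (-0.683, 0.683i, (-0.1187 - 0.1394i), (-0.1394 + 0.1187i)): ad − bc = (-0.683)(-0.1394 + 0.1187i) − (0.683i)(-0.1187 - 0.1394i) = 0, so the state is separable.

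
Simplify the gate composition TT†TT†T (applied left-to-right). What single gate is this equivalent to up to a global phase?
T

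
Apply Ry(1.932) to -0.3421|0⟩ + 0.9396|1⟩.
-0.9674|0⟩ + 0.2528|1⟩

Ry(1.932) = [[cos(θ/2), −sin(θ/2)], [sin(θ/2), cos(θ/2)]]; θ = 1.932, cos(θ/2) ≈ 0.568595, sin(θ/2) ≈ 0.822618.
With a = amp(|0⟩) = -0.3421 and b = amp(|1⟩) = 0.9396:
new amp(|0⟩) = (0.568595)·a + (-0.822618)·b = -0.9674
new amp(|1⟩) = (0.822618)·a + (0.568595)·b = 0.2528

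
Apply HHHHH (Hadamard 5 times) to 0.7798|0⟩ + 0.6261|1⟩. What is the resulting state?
0.9941|0⟩ + 0.1087|1⟩

H² = I, so H^5 = H: a single Hadamard. With (a, b) = (0.7798, 0.6261), H gives ((a + b)/√2, (a − b)/√2) = (0.9941, 0.1087).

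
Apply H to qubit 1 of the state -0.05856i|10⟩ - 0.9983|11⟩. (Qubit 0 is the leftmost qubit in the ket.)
(-0.7059 - 0.04141i)|10⟩ + (0.7059 - 0.04141i)|11⟩

H on qubit 1 mixes each pair of kets that differ only in qubit 1: amplitudes (a, b) of (|…0…⟩, |…1…⟩) become ((a + b)/√2, (a − b)/√2). Kets absent from the input have amplitude 0.
(|10⟩, |11⟩): (a, b) = (-0.05856i, -0.9983) → ((-0.7059 - 0.04141i), (0.7059 - 0.04141i))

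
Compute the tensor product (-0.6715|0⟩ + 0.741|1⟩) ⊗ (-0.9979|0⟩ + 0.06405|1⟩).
0.6701|00⟩ - 0.04301|01⟩ - 0.7394|10⟩ + 0.04746|11⟩

amp(|b₁b₂…⟩) = product of the factor amplitudes for bits b₁, b₂, …; only kets whose every factor amplitude is nonzero survive.
|00⟩: (-0.6715)(-0.9979) = 0.6701
|01⟩: (-0.6715)(0.06405) = -0.04301
|10⟩: (0.741)(-0.9979) = -0.7394
|11⟩: (0.741)(0.06405) = 0.04746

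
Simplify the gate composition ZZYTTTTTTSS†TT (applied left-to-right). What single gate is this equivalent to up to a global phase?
Y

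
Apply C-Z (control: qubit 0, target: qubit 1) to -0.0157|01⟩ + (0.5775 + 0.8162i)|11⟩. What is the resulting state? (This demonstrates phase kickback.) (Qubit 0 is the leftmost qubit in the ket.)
-0.0157|01⟩ + (-0.5775 - 0.8162i)|11⟩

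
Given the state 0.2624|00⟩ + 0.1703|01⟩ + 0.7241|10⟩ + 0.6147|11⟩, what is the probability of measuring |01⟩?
0.029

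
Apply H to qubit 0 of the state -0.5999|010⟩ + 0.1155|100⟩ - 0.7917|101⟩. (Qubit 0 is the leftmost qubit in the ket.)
0.08167|000⟩ - 0.5598|001⟩ - 0.4242|010⟩ - 0.08167|100⟩ + 0.5598|101⟩ - 0.4242|110⟩

H on qubit 0 mixes each pair of kets that differ only in qubit 0: amplitudes (a, b) of (|…0…⟩, |…1…⟩) become ((a + b)/√2, (a − b)/√2). Kets absent from the input have amplitude 0.
(|000⟩, |100⟩): (a, b) = (0, 0.1155) → (0.08167, -0.08167)
(|001⟩, |101⟩): (a, b) = (0, -0.7917) → (-0.5598, 0.5598)
(|010⟩, |110⟩): (a, b) = (-0.5999, 0) → (-0.4242, -0.4242)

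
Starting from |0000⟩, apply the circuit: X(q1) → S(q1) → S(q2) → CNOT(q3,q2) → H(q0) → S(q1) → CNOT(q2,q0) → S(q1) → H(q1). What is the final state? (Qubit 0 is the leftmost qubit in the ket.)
-(1/2)i|0000⟩ + (1/2)i|0100⟩ - (1/2)i|1000⟩ + (1/2)i|1100⟩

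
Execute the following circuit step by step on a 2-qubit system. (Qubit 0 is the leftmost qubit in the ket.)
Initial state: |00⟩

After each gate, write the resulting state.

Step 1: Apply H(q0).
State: 1/√2|00⟩ + 1/√2|10⟩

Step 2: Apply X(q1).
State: 1/√2|01⟩ + 1/√2|11⟩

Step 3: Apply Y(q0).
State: -(1/√2)i|01⟩ + (1/√2)i|11⟩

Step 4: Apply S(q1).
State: 1/√2|01⟩ - 1/√2|11⟩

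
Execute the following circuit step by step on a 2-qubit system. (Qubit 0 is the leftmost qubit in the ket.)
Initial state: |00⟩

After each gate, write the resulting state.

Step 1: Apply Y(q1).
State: i|01⟩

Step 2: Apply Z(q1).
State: -i|01⟩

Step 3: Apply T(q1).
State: (1/√2 - (1/√2)i)|01⟩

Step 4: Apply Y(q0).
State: (1/√2 + (1/√2)i)|11⟩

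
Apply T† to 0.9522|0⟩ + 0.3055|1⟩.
0.9522|0⟩ + (0.216 - 0.216i)|1⟩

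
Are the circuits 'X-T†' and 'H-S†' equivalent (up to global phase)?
No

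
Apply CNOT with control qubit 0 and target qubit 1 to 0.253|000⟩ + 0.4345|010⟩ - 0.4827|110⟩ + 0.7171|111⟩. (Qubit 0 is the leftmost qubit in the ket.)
0.253|000⟩ + 0.4345|010⟩ - 0.4827|100⟩ + 0.7171|101⟩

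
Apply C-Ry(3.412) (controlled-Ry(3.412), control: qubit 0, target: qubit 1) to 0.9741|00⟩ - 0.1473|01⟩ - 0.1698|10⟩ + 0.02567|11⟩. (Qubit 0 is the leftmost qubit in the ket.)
0.9741|00⟩ - 0.1473|01⟩ - 0.002548|10⟩ - 0.1717|11⟩

C-Ry(3.412) leaves the control-|0⟩ kets |00⟩, |01⟩ unchanged and applies Ry(3.412) to qubit 1 on the control-|1⟩ pair (|10⟩, |11⟩).
Ry(3.412) = [[cos(θ/2), −sin(θ/2)], [sin(θ/2), cos(θ/2)]]; θ = 3.412, cos(θ/2) ≈ -0.134792, sin(θ/2) ≈ 0.990874.
With a = amp(|10⟩) = -0.1698 and b = amp(|11⟩) = 0.02567:
new amp(|10⟩) = (-0.134792)·a + (-0.990874)·b = -0.002548
new amp(|11⟩) = (0.990874)·a + (-0.134792)·b = -0.1717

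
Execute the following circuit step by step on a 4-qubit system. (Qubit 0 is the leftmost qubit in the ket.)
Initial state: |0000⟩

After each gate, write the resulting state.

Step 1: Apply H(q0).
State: 1/√2|0000⟩ + 1/√2|1000⟩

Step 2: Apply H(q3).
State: 1/2|0000⟩ + 1/2|0001⟩ + 1/2|1000⟩ + 1/2|1001⟩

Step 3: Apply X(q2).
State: 1/2|0010⟩ + 1/2|0011⟩ + 1/2|1010⟩ + 1/2|1011⟩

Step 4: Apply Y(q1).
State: (1/2)i|0110⟩ + (1/2)i|0111⟩ + (1/2)i|1110⟩ + (1/2)i|1111⟩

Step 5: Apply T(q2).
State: (-1/√8 + (1/√8)i)|0110⟩ + (-1/√8 + (1/√8)i)|0111⟩ + (-1/√8 + (1/√8)i)|1110⟩ + (-1/√8 + (1/√8)i)|1111⟩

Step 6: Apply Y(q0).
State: (1/√8 + (1/√8)i)|0110⟩ + (1/√8 + (1/√8)i)|0111⟩ + (-1/√8 - (1/√8)i)|1110⟩ + (-1/√8 - (1/√8)i)|1111⟩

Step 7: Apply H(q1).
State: (0.25 + 0.25i)|0010⟩ + (0.25 + 0.25i)|0011⟩ + (-0.25 - 0.25i)|0110⟩ + (-0.25 - 0.25i)|0111⟩ + (-0.25 - 0.25i)|1010⟩ + (-0.25 - 0.25i)|1011⟩ + (0.25 + 0.25i)|1110⟩ + (0.25 + 0.25i)|1111⟩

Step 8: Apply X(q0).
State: (-0.25 - 0.25i)|0010⟩ + (-0.25 - 0.25i)|0011⟩ + (0.25 + 0.25i)|0110⟩ + (0.25 + 0.25i)|0111⟩ + (0.25 + 0.25i)|1010⟩ + (0.25 + 0.25i)|1011⟩ + (-0.25 - 0.25i)|1110⟩ + (-0.25 - 0.25i)|1111⟩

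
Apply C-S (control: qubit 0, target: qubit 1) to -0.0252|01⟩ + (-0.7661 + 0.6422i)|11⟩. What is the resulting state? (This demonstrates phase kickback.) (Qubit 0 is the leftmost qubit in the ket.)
-0.0252|01⟩ + (-0.6422 - 0.7661i)|11⟩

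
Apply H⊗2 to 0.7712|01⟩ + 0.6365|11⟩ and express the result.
0.7039|00⟩ - 0.7039|01⟩ + 0.06735|10⟩ - 0.06735|11⟩

H⊗2 gives amp(|y⟩) = (1/2) Σ_x (−1)^(x·y) amp(|x⟩), where x·y is the number of positions in which both x and y have a 1.
|00⟩: (0.7712 + 0.6365)/2 = 0.7039
|01⟩: (-0.7712 - 0.6365)/2 = -0.7039
|10⟩: (0.7712 - 0.6365)/2 = 0.06735
|11⟩: (-0.7712 + 0.6365)/2 = -0.06735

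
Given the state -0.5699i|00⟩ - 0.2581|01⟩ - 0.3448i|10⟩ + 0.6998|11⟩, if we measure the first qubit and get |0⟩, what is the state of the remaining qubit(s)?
-0.9109i|0⟩ - 0.4126|1⟩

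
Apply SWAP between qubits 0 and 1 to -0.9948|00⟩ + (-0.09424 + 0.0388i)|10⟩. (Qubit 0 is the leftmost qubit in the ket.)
-0.9948|00⟩ + (-0.09424 + 0.0388i)|01⟩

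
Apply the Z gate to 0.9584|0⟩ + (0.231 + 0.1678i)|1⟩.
0.9584|0⟩ + (-0.231 - 0.1678i)|1⟩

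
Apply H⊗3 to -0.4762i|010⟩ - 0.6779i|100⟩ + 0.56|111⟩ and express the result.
(0.198 - 0.408i)|000⟩ + (-0.198 - 0.408i)|001⟩ + (-0.198 - 0.07131i)|010⟩ + (0.198 - 0.07131i)|011⟩ + (-0.198 + 0.07131i)|100⟩ + (0.198 + 0.07131i)|101⟩ + (0.198 + 0.408i)|110⟩ + (-0.198 + 0.408i)|111⟩

H⊗3 gives amp(|y⟩) = (1/2√2) Σ_x (−1)^(x·y) amp(|x⟩), where x·y is the number of positions in which both x and y have a 1.
|000⟩: (-0.4762i - 0.6779i + 0.56)/(2√2) = (0.198 - 0.408i)
|001⟩: (-0.4762i - 0.6779i - 0.56)/(2√2) = (-0.198 - 0.408i)
|010⟩: (0.4762i - 0.6779i - 0.56)/(2√2) = (-0.198 - 0.07131i)
|011⟩: (0.4762i - 0.6779i + 0.56)/(2√2) = (0.198 - 0.07131i)
|100⟩: (-0.4762i + 0.6779i - 0.56)/(2√2) = (-0.198 + 0.07131i)
|101⟩: (-0.4762i + 0.6779i + 0.56)/(2√2) = (0.198 + 0.07131i)
|110⟩: (0.4762i + 0.6779i + 0.56)/(2√2) = (0.198 + 0.408i)
|111⟩: (0.4762i + 0.6779i - 0.56)/(2√2) = (-0.198 + 0.408i)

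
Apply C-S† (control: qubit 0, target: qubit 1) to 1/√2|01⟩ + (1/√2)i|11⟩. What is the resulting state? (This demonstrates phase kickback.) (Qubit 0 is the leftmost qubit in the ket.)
1/√2|01⟩ + 1/√2|11⟩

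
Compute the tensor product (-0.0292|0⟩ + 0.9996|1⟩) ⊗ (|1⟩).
-0.0292|01⟩ + 0.9996|11⟩

amp(|b₁b₂…⟩) = product of the factor amplitudes for bits b₁, b₂, …; only kets whose every factor amplitude is nonzero survive.
|01⟩: (-0.0292)(1) = -0.0292
|11⟩: (0.9996)(1) = 0.9996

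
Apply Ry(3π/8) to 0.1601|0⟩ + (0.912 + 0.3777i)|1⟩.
(-0.3736 - 0.2098i)|0⟩ + (0.8472 + 0.314i)|1⟩

Ry(3π/8) = [[cos(θ/2), −sin(θ/2)], [sin(θ/2), cos(θ/2)]]; θ = 3π/8, cos(θ/2) ≈ 0.83147, sin(θ/2) ≈ 0.55557.
With a = amp(|0⟩) = 0.1601 and b = amp(|1⟩) = (0.912 + 0.3777i):
new amp(|0⟩) = (0.83147)·a + (-0.55557)·b = (-0.3736 - 0.2098i)
new amp(|1⟩) = (0.55557)·a + (0.83147)·b = (0.8472 + 0.314i)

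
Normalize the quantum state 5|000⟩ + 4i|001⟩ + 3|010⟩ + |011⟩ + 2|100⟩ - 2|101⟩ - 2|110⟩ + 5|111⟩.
0.533|000⟩ + 0.4264i|001⟩ + 0.3198|010⟩ + 0.1066|011⟩ + 0.2132|100⟩ - 0.2132|101⟩ - 0.2132|110⟩ + 0.533|111⟩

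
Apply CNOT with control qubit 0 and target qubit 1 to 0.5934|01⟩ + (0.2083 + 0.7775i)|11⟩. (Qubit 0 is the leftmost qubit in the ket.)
0.5934|01⟩ + (0.2083 + 0.7775i)|10⟩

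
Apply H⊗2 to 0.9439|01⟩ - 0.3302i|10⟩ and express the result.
(0.472 - 0.1651i)|00⟩ + (-0.472 - 0.1651i)|01⟩ + (0.472 + 0.1651i)|10⟩ + (-0.472 + 0.1651i)|11⟩

H⊗2 gives amp(|y⟩) = (1/2) Σ_x (−1)^(x·y) amp(|x⟩), where x·y is the number of positions in which both x and y have a 1.
|00⟩: (0.9439 - 0.3302i)/2 = (0.472 - 0.1651i)
|01⟩: (-0.9439 - 0.3302i)/2 = (-0.472 - 0.1651i)
|10⟩: (0.9439 + 0.3302i)/2 = (0.472 + 0.1651i)
|11⟩: (-0.9439 + 0.3302i)/2 = (-0.472 + 0.1651i)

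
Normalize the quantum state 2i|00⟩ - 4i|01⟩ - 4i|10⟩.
0.3333i|00⟩ - 0.6667i|01⟩ - 0.6667i|10⟩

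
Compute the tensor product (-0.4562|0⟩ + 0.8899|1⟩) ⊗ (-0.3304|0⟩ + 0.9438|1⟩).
0.1507|00⟩ - 0.4306|01⟩ - 0.294|10⟩ + 0.8399|11⟩

amp(|b₁b₂…⟩) = product of the factor amplitudes for bits b₁, b₂, …; only kets whose every factor amplitude is nonzero survive.
|00⟩: (-0.4562)(-0.3304) = 0.1507
|01⟩: (-0.4562)(0.9438) = -0.4306
|10⟩: (0.8899)(-0.3304) = -0.294
|11⟩: (0.8899)(0.9438) = 0.8399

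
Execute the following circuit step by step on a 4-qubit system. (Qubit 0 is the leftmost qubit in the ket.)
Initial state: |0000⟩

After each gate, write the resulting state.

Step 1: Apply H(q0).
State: 1/√2|0000⟩ + 1/√2|1000⟩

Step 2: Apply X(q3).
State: 1/√2|0001⟩ + 1/√2|1001⟩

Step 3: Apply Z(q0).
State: 1/√2|0001⟩ - 1/√2|1001⟩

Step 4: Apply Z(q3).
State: -1/√2|0001⟩ + 1/√2|1001⟩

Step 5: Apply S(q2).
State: -1/√2|0001⟩ + 1/√2|1001⟩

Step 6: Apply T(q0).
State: -1/√2|0001⟩ + (1/2 + (1/2)i)|1001⟩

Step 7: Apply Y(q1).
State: -(1/√2)i|0101⟩ + (-1/2 + (1/2)i)|1101⟩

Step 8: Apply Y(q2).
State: 1/√2|0111⟩ + (-1/2 - (1/2)i)|1111⟩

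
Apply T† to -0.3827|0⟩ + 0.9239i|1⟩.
-0.3827|0⟩ + (0.6533 + 0.6533i)|1⟩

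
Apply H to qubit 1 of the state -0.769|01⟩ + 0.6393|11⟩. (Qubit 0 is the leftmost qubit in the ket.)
-0.5438|00⟩ + 0.5438|01⟩ + 0.4521|10⟩ - 0.4521|11⟩

H on qubit 1 mixes each pair of kets that differ only in qubit 1: amplitudes (a, b) of (|…0…⟩, |…1…⟩) become ((a + b)/√2, (a − b)/√2). Kets absent from the input have amplitude 0.
(|00⟩, |01⟩): (a, b) = (0, -0.769) → (-0.5438, 0.5438)
(|10⟩, |11⟩): (a, b) = (0, 0.6393) → (0.4521, -0.4521)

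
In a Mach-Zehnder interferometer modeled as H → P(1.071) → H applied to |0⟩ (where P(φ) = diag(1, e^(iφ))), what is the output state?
(0.7396 + 0.4388i)|0⟩ + (0.2604 - 0.4388i)|1⟩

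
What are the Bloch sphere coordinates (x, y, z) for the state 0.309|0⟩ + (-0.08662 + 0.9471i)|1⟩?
(-0.05353, 0.5853, -0.809)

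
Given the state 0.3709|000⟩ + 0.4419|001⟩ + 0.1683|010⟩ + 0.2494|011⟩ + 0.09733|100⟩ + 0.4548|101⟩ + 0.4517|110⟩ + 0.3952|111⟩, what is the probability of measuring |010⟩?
0.02832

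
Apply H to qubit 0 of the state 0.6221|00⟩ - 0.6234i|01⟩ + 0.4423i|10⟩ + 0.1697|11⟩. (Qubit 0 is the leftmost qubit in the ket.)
(0.4399 + 0.3128i)|00⟩ + (0.12 - 0.4408i)|01⟩ + (0.4399 - 0.3128i)|10⟩ + (-0.12 - 0.4408i)|11⟩

H on qubit 0 mixes each pair of kets that differ only in qubit 0: amplitudes (a, b) of (|…0…⟩, |…1…⟩) become ((a + b)/√2, (a − b)/√2). Kets absent from the input have amplitude 0.
(|00⟩, |10⟩): (a, b) = (0.6221, 0.4423i) → ((0.4399 + 0.3128i), (0.4399 - 0.3128i))
(|01⟩, |11⟩): (a, b) = (-0.6234i, 0.1697) → ((0.12 - 0.4408i), (-0.12 - 0.4408i))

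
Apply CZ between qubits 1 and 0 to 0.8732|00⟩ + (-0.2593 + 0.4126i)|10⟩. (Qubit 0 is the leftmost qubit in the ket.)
0.8732|00⟩ + (-0.2593 + 0.4126i)|10⟩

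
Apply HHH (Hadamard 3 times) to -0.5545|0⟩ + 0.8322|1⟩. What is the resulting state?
0.1964|0⟩ - 0.9805|1⟩

H² = I, so H^3 = H: a single Hadamard. With (a, b) = (-0.5545, 0.8322), H gives ((a + b)/√2, (a − b)/√2) = (0.1964, -0.9805).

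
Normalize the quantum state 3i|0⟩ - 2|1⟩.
0.8321i|0⟩ - 0.5547|1⟩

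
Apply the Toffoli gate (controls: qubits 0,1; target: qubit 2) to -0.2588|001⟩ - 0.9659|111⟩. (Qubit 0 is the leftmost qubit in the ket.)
-0.2588|001⟩ - 0.9659|110⟩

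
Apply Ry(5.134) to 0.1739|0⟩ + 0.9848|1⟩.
-0.6812|0⟩ - 0.7321|1⟩

Ry(5.134) = [[cos(θ/2), −sin(θ/2)], [sin(θ/2), cos(θ/2)]]; θ = 5.134, cos(θ/2) ≈ -0.839414, sin(θ/2) ≈ 0.543493.
With a = amp(|0⟩) = 0.1739 and b = amp(|1⟩) = 0.9848:
new amp(|0⟩) = (-0.839414)·a + (-0.543493)·b = -0.6812
new amp(|1⟩) = (0.543493)·a + (-0.839414)·b = -0.7321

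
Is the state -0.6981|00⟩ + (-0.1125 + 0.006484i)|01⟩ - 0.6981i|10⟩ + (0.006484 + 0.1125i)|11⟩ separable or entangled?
Entangled

Writing the state as a|00⟩ + b|01⟩ + c|10⟩ + d|11⟩, it is a product state iff ad − bc = 0.
Here (a, b, c, d) = (-0.6981, (-0.1125 + 0.006484i), -0.6981i, (0.006484 + 0.1125i)): ad − bc = (-0.6981)(0.006484 + 0.1125i) − (-0.1125 + 0.006484i)(-0.6981i) = (-0.009053 - 0.1571i) ≠ 0, so the state is entangled.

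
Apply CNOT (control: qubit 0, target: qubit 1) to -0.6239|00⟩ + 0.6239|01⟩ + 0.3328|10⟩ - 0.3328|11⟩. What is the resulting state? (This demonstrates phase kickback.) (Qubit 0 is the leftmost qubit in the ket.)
-0.6239|00⟩ + 0.6239|01⟩ - 0.3328|10⟩ + 0.3328|11⟩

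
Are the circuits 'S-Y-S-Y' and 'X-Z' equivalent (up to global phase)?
No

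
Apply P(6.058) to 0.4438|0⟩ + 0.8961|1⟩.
0.4438|0⟩ + (0.8735 - 0.2001i)|1⟩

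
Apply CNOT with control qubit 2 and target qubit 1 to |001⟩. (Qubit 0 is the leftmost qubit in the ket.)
|011⟩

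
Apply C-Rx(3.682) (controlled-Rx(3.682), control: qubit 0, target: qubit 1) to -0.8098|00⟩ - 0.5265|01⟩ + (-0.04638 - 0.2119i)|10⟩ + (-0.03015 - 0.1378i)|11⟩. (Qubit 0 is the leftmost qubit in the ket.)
-0.8098|00⟩ - 0.5265|01⟩ + (-0.1204 + 0.08562i)|10⟩ + (-0.1962 + 0.08148i)|11⟩

C-Rx(3.682) leaves the control-|0⟩ kets |00⟩, |01⟩ unchanged and applies Rx(3.682) to qubit 1 on the control-|1⟩ pair (|10⟩, |11⟩).
Rx(3.682) = [[cos(θ/2), −i·sin(θ/2)], [−i·sin(θ/2), cos(θ/2)]]; θ = 3.682, cos(θ/2) ≈ -0.266928, sin(θ/2) ≈ 0.963717.
With a = amp(|10⟩) = (-0.04638 - 0.2119i) and b = amp(|11⟩) = (-0.03015 - 0.1378i):
new amp(|10⟩) = (-0.266928)·a + (-0.963717i)·b = (-0.1204 + 0.08562i)
new amp(|11⟩) = (-0.963717i)·a + (-0.266928)·b = (-0.1962 + 0.08148i)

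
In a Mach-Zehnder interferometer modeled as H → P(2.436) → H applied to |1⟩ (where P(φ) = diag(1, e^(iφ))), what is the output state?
(0.8806 - 0.3242i)|0⟩ + (0.1194 + 0.3242i)|1⟩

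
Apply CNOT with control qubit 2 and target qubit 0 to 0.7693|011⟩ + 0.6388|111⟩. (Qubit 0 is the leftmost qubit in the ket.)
0.6388|011⟩ + 0.7693|111⟩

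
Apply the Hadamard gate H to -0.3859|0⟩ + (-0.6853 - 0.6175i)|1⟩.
(-0.7575 - 0.4366i)|0⟩ + (0.2117 + 0.4366i)|1⟩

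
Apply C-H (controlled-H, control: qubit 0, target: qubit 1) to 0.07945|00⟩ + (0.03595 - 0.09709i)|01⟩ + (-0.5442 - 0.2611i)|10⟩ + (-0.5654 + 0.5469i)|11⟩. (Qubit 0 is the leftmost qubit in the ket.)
0.07945|00⟩ + (0.03595 - 0.09709i)|01⟩ + (-0.7846 + 0.2021i)|10⟩ + (0.01499 - 0.5713i)|11⟩

C-H leaves the control-|0⟩ kets |00⟩, |01⟩ unchanged and applies H to qubit 1 on the control-|1⟩ pair (|10⟩, |11⟩).
H = [[1/√2, 1/√2], [1/√2, -1/√2]].
With a = amp(|10⟩) = (-0.5442 - 0.2611i) and b = amp(|11⟩) = (-0.5654 + 0.5469i):
new amp(|10⟩) = (1/√2)·a + (1/√2)·b = (-0.7846 + 0.2021i)
new amp(|11⟩) = (1/√2)·a + (-1/√2)·b = (0.01499 - 0.5713i)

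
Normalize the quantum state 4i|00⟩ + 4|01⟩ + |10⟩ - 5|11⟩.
0.5252i|00⟩ + 0.5252|01⟩ + 0.1313|10⟩ - 0.6565|11⟩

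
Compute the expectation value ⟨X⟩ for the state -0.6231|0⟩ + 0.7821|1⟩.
-0.9747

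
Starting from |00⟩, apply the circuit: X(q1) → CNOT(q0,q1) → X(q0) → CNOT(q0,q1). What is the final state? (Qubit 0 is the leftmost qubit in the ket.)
|10⟩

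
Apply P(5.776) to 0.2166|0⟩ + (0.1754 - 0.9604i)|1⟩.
0.2166|0⟩ + (-0.3132 - 0.9247i)|1⟩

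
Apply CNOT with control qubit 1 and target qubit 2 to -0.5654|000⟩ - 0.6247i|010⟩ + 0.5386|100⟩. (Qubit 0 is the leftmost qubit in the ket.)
-0.5654|000⟩ - 0.6247i|011⟩ + 0.5386|100⟩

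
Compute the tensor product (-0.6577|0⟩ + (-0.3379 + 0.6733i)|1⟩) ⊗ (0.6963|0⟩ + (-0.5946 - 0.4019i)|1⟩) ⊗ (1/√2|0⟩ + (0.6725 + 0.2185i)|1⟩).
-0.3238|000⟩ + (-0.308 - 0.1001i)|001⟩ + (0.2765 + 0.1869i)|010⟩ + (0.2052 + 0.2632i)|011⟩ + (-0.1664 + 0.3315i)|100⟩ + (-0.2607 + 0.2639i)|101⟩ + (0.3334 - 0.1871i)|110⟩ + (0.3749 - 0.07488i)|111⟩

amp(|b₁b₂…⟩) = product of the factor amplitudes for bits b₁, b₂, …; only kets whose every factor amplitude is nonzero survive.
|000⟩: (-0.6577)(0.6963)(1/√2) = -0.3238
|001⟩: (-0.6577)(0.6963)(0.6725 + 0.2185i) = (-0.308 - 0.1001i)
|010⟩: (-0.6577)(-0.5946 - 0.4019i)(1/√2) = (0.2765 + 0.1869i)
|011⟩: (-0.6577)(-0.5946 - 0.4019i)(0.6725 + 0.2185i) = (0.2052 + 0.2632i)
|100⟩: (-0.3379 + 0.6733i)(0.6963)(1/√2) = (-0.1664 + 0.3315i)
|101⟩: (-0.3379 + 0.6733i)(0.6963)(0.6725 + 0.2185i) = (-0.2607 + 0.2639i)
|110⟩: (-0.3379 + 0.6733i)(-0.5946 - 0.4019i)(1/√2) = (0.3334 - 0.1871i)
|111⟩: (-0.3379 + 0.6733i)(-0.5946 - 0.4019i)(0.6725 + 0.2185i) = (0.3749 - 0.07488i)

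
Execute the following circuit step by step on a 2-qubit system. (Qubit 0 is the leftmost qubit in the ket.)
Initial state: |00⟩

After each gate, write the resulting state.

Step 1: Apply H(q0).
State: 1/√2|00⟩ + 1/√2|10⟩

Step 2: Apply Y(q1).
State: (1/√2)i|01⟩ + (1/√2)i|11⟩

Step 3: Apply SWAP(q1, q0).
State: (1/√2)i|10⟩ + (1/√2)i|11⟩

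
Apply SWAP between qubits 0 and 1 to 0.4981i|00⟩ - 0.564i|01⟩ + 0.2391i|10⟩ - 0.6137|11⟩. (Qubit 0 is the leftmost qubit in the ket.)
0.4981i|00⟩ + 0.2391i|01⟩ - 0.564i|10⟩ - 0.6137|11⟩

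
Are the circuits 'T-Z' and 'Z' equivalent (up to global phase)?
No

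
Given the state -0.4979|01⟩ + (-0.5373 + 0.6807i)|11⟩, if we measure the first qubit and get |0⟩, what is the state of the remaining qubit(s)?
-|1⟩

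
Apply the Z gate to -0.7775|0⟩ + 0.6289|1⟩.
-0.7775|0⟩ - 0.6289|1⟩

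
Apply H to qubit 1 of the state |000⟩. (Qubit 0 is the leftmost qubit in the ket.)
1/√2|000⟩ + 1/√2|010⟩

H on qubit 1 mixes each pair of kets that differ only in qubit 1: amplitudes (a, b) of (|…0…⟩, |…1…⟩) become ((a + b)/√2, (a − b)/√2). Kets absent from the input have amplitude 0.
(|000⟩, |010⟩): (a, b) = (1, 0) → (1/√2, 1/√2)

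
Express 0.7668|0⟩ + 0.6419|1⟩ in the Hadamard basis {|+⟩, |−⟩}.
0.9961|+⟩ + 0.08832|−⟩

With |ψ⟩ = α|0⟩ + β|1⟩, the Hadamard-basis coefficients are ⟨+|ψ⟩ = (α + β)/√2 and ⟨−|ψ⟩ = (α − β)/√2.
Here α = 0.7668, β = 0.6419: (α + β)/√2 = 0.9961, (α − β)/√2 = 0.08832.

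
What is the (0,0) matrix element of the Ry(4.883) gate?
-0.7648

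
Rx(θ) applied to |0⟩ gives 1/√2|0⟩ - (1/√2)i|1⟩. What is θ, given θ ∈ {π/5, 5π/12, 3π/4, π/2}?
π/2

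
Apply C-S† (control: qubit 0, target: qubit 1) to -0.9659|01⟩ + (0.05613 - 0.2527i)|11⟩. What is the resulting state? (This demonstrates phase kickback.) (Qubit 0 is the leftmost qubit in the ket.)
-0.9659|01⟩ + (-0.2527 - 0.05613i)|11⟩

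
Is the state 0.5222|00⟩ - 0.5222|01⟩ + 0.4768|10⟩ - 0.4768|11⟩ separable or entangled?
Separable

Writing the state as a|00⟩ + b|01⟩ + c|10⟩ + d|11⟩, it is a product state iff ad − bc = 0.
Here (a, b, c, d) = (0.5222, -0.5222, 0.4768, -0.4768): ad − bc = (0.5222)(-0.4768) − (-0.5222)(0.4768) = 0, so the state is separable.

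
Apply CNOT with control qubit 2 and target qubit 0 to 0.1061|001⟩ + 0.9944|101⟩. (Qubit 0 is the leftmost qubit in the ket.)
0.9944|001⟩ + 0.1061|101⟩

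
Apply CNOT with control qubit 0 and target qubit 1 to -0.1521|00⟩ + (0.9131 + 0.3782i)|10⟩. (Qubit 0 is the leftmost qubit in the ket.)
-0.1521|00⟩ + (0.9131 + 0.3782i)|11⟩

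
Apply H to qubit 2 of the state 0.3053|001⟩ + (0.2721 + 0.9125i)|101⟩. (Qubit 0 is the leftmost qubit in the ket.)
0.2159|000⟩ - 0.2159|001⟩ + (0.1924 + 0.6452i)|100⟩ + (-0.1924 - 0.6452i)|101⟩

H on qubit 2 mixes each pair of kets that differ only in qubit 2: amplitudes (a, b) of (|…0…⟩, |…1…⟩) become ((a + b)/√2, (a − b)/√2). Kets absent from the input have amplitude 0.
(|000⟩, |001⟩): (a, b) = (0, 0.3053) → (0.2159, -0.2159)
(|100⟩, |101⟩): (a, b) = (0, (0.2721 + 0.9125i)) → ((0.1924 + 0.6452i), (-0.1924 - 0.6452i))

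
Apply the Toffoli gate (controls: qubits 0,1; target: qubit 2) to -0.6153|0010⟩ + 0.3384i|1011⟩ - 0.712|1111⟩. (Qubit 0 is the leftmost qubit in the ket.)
-0.6153|0010⟩ + 0.3384i|1011⟩ - 0.712|1101⟩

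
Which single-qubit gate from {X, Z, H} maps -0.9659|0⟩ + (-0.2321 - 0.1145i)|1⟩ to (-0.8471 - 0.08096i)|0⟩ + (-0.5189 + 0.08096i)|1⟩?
H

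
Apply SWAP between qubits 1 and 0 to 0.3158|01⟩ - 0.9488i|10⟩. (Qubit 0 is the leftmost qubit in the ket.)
-0.9488i|01⟩ + 0.3158|10⟩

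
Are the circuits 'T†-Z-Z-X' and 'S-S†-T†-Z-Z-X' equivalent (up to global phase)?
Yes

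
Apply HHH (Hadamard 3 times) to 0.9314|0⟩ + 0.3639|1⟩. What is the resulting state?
0.9159|0⟩ + 0.4013|1⟩

H² = I, so H^3 = H: a single Hadamard. With (a, b) = (0.9314, 0.3639), H gives ((a + b)/√2, (a − b)/√2) = (0.9159, 0.4013).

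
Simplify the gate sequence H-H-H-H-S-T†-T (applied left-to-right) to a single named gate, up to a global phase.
S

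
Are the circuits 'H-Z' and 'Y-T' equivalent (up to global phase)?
No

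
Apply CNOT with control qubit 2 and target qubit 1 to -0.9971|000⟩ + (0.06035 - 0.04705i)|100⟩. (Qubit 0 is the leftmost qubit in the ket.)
-0.9971|000⟩ + (0.06035 - 0.04705i)|100⟩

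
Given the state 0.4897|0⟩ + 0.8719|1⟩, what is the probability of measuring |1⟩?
0.7602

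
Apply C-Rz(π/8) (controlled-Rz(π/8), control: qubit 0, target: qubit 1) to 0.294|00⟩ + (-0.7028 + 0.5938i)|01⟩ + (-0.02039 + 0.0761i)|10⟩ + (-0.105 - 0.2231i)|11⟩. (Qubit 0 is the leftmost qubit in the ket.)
0.294|00⟩ + (-0.7028 + 0.5938i)|01⟩ + (-0.005152 + 0.07862i)|10⟩ + (-0.05946 - 0.2393i)|11⟩

C-Rz(π/8) leaves the control-|0⟩ kets |00⟩, |01⟩ unchanged and applies Rz(π/8) to qubit 1 on the control-|1⟩ pair (|10⟩, |11⟩).
Rz(π/8) = [[e^(−iθ/2), 0], [0, e^(iθ/2)]] with e^(±iθ/2) = cos(θ/2) ± i·sin(θ/2); θ = π/8, cos(θ/2) ≈ 0.980785, sin(θ/2) ≈ 0.19509.
With a = amp(|10⟩) = (-0.02039 + 0.0761i) and b = amp(|11⟩) = (-0.105 - 0.2231i):
new amp(|10⟩) = (0.980785 - 0.19509i)·a = (-0.005152 + 0.07862i)
new amp(|11⟩) = (0.980785 + 0.19509i)·b = (-0.05946 - 0.2393i)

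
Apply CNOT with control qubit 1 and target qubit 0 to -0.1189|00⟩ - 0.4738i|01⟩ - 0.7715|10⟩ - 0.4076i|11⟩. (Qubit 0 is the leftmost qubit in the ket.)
-0.1189|00⟩ - 0.4076i|01⟩ - 0.7715|10⟩ - 0.4738i|11⟩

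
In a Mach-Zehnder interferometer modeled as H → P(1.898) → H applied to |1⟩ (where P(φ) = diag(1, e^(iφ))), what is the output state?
(0.6607 - 0.4735i)|0⟩ + (0.3393 + 0.4735i)|1⟩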